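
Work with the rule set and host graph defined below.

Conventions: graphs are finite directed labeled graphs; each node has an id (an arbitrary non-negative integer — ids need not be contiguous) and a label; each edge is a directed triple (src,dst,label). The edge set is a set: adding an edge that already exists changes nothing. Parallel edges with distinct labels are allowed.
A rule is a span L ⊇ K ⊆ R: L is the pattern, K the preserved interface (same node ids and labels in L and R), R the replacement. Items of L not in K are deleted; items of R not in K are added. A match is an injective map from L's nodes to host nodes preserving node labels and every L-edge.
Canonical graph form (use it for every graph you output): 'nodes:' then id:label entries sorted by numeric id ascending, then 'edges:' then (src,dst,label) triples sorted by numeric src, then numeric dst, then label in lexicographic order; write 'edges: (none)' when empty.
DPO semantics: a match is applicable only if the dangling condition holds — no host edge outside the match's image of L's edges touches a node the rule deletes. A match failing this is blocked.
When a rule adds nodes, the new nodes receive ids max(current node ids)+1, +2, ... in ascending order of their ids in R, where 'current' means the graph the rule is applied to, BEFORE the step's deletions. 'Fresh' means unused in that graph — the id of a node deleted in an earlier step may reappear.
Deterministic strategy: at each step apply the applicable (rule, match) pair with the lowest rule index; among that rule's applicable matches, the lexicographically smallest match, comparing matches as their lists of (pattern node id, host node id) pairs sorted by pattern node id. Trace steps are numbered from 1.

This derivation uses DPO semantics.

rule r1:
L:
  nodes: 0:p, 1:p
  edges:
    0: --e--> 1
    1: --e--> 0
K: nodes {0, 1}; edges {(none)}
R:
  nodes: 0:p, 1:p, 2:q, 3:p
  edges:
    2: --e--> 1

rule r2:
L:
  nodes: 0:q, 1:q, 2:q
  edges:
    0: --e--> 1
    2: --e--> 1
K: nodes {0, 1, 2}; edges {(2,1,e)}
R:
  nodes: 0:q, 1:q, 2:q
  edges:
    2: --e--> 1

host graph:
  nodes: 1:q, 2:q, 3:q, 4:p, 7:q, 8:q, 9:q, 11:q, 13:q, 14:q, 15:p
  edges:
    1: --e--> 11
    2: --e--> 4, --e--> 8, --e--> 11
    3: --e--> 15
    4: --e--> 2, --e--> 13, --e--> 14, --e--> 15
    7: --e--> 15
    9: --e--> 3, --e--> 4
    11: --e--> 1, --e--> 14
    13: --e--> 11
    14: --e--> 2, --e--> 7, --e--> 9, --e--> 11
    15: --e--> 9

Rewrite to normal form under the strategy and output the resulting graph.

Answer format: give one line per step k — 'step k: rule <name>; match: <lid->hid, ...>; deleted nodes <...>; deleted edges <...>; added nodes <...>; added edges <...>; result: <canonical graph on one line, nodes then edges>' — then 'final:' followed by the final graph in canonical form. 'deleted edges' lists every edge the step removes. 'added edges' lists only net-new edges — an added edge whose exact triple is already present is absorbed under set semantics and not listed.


step 1: rule r2; match: 0->1, 1->11, 2->2; deleted nodes (none); deleted edges (1,11,e); added nodes (none); added edges (none); result: nodes: 1:q, 2:q, 3:q, 4:p, 7:q, 8:q, 9:q, 11:q, 13:q, 14:q, 15:p edges: (2,4,e); (2,8,e); (2,11,e); (3,15,e); (4,2,e); (4,13,e); (4,14,e); (4,15,e); (7,15,e); (9,3,e); (9,4,e); (11,1,e); (11,14,e); (13,11,e); (14,2,e); (14,7,e); (14,9,e); (14,11,e); (15,9,e)
step 2: rule r2; match: 0->2, 1->11, 2->13; deleted nodes (none); deleted edges (2,11,e); added nodes (none); added edges (none); result: nodes: 1:q, 2:q, 3:q, 4:p, 7:q, 8:q, 9:q, 11:q, 13:q, 14:q, 15:p edges: (2,4,e); (2,8,e); (3,15,e); (4,2,e); (4,13,e); (4,14,e); (4,15,e); (7,15,e); (9,3,e); (9,4,e); (11,1,e); (11,14,e); (13,11,e); (14,2,e); (14,7,e); (14,9,e); (14,11,e); (15,9,e)
step 3: rule r2; match: 0->13, 1->11, 2->14; deleted nodes (none); deleted edges (13,11,e); added nodes (none); added edges (none); result: nodes: 1:q, 2:q, 3:q, 4:p, 7:q, 8:q, 9:q, 11:q, 13:q, 14:q, 15:p edges: (2,4,e); (2,8,e); (3,15,e); (4,2,e); (4,13,e); (4,14,e); (4,15,e); (7,15,e); (9,3,e); (9,4,e); (11,1,e); (11,14,e); (14,2,e); (14,7,e); (14,9,e); (14,11,e); (15,9,e)
final:
nodes: 1:q, 2:q, 3:q, 4:p, 7:q, 8:q, 9:q, 11:q, 13:q, 14:q, 15:p
edges: (2,4,e); (2,8,e); (3,15,e); (4,2,e); (4,13,e); (4,14,e); (4,15,e); (7,15,e); (9,3,e); (9,4,e); (11,1,e); (11,14,e); (14,2,e); (14,7,e); (14,9,e); (14,11,e); (15,9,e)


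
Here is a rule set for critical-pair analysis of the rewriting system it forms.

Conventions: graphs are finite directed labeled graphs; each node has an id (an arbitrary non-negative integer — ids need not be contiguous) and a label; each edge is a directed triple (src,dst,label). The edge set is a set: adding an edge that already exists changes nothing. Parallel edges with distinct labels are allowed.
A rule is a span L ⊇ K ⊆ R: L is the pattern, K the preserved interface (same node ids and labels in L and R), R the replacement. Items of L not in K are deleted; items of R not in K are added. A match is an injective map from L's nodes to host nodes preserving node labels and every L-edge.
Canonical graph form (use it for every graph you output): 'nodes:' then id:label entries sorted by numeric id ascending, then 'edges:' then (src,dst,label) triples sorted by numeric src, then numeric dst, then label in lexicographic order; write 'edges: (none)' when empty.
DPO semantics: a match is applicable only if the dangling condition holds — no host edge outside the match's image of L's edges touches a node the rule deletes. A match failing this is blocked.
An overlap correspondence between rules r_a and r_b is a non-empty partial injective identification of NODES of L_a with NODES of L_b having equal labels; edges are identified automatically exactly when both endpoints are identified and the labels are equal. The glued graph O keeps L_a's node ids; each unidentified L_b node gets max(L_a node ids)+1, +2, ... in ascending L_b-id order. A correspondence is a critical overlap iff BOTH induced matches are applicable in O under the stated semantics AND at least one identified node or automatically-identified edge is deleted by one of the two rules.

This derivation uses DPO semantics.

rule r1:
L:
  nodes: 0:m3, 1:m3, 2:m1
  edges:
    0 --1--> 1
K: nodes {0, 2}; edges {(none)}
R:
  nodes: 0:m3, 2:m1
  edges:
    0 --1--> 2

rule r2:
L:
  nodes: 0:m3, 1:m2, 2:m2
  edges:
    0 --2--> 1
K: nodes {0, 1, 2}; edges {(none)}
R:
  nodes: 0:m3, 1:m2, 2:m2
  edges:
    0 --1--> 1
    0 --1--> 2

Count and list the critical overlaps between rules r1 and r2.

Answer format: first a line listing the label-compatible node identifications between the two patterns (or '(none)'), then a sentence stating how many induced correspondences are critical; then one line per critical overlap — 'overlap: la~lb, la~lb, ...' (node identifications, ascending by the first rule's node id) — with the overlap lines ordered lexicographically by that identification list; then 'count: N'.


label-compatible node identifications between L(r1) and L(r2): 0~0, 1~0
0 of the induced correspondences are critical overlaps of r1 and r2.
count: 0


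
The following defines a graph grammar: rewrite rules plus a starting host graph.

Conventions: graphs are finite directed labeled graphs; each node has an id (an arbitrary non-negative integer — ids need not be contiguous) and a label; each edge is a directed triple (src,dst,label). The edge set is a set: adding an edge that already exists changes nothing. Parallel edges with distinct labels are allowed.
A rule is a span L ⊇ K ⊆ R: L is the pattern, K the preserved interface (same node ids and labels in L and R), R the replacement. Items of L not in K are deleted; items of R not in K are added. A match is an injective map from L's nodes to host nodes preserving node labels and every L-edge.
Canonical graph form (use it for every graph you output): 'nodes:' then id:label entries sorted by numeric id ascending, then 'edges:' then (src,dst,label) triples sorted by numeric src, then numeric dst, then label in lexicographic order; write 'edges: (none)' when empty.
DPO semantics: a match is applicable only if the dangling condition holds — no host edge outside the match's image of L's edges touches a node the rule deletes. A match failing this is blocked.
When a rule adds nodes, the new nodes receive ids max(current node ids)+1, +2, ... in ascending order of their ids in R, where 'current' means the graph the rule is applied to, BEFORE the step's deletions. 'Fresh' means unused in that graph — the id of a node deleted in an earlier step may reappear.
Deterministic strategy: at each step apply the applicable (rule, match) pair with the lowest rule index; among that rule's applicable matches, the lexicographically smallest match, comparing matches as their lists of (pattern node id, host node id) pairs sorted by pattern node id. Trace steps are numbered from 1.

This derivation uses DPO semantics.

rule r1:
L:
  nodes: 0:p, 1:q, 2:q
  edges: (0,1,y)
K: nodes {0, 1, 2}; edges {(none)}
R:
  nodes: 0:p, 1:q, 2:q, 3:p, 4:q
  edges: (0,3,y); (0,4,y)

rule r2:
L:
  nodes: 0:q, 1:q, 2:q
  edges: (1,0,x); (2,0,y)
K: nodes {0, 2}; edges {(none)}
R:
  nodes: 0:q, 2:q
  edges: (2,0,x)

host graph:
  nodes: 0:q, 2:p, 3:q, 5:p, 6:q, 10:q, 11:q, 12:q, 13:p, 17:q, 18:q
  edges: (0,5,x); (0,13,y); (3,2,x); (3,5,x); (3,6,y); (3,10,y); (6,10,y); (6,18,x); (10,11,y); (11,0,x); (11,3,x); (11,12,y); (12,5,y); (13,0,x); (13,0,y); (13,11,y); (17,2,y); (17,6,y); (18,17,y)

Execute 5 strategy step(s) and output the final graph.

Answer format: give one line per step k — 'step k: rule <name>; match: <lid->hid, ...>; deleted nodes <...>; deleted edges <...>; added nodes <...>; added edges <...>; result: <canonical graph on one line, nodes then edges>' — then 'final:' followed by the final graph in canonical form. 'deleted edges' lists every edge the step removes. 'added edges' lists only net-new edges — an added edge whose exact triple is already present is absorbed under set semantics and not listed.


step 1: rule r1; match: 0->13, 1->0, 2->3; deleted nodes (none); deleted edges (13,0,y); added nodes 19, 20; added edges (13,19,y); (13,20,y); result: nodes: 0:q, 2:p, 3:q, 5:p, 6:q, 10:q, 11:q, 12:q, 13:p, 17:q, 18:q, 19:p, 20:q edges: (0,5,x); (0,13,y); (3,2,x); (3,5,x); (3,6,y); (3,10,y); (6,10,y); (6,18,x); (10,11,y); (11,0,x); (11,3,x); (11,12,y); (12,5,y); (13,0,x); (13,11,y); (13,19,y); (13,20,y); (17,2,y); (17,6,y); (18,17,y)
step 2: rule r1; match: 0->13, 1->11, 2->0; deleted nodes (none); deleted edges (13,11,y); added nodes 21, 22; added edges (13,21,y); (13,22,y); result: nodes: 0:q, 2:p, 3:q, 5:p, 6:q, 10:q, 11:q, 12:q, 13:p, 17:q, 18:q, 19:p, 20:q, 21:p, 22:q edges: (0,5,x); (0,13,y); (3,2,x); (3,5,x); (3,6,y); (3,10,y); (6,10,y); (6,18,x); (10,11,y); (11,0,x); (11,3,x); (11,12,y); (12,5,y); (13,0,x); (13,19,y); (13,20,y); (13,21,y); (13,22,y); (17,2,y); (17,6,y); (18,17,y)
step 3: rule r1; match: 0->13, 1->20, 2->0; deleted nodes (none); deleted edges (13,20,y); added nodes 23, 24; added edges (13,23,y); (13,24,y); result: nodes: 0:q, 2:p, 3:q, 5:p, 6:q, 10:q, 11:q, 12:q, 13:p, 17:q, 18:q, 19:p, 20:q, 21:p, 22:q, 23:p, 24:q edges: (0,5,x); (0,13,y); (3,2,x); (3,5,x); (3,6,y); (3,10,y); (6,10,y); (6,18,x); (10,11,y); (11,0,x); (11,3,x); (11,12,y); (12,5,y); (13,0,x); (13,19,y); (13,21,y); (13,22,y); (13,23,y); (13,24,y); (17,2,y); (17,6,y); (18,17,y)
step 4: rule r1; match: 0->13, 1->22, 2->0; deleted nodes (none); deleted edges (13,22,y); added nodes 25, 26; added edges (13,25,y); (13,26,y); result: nodes: 0:q, 2:p, 3:q, 5:p, 6:q, 10:q, 11:q, 12:q, 13:p, 17:q, 18:q, 19:p, 20:q, 21:p, 22:q, 23:p, 24:q, 25:p, 26:q edges: (0,5,x); (0,13,y); (3,2,x); (3,5,x); (3,6,y); (3,10,y); (6,10,y); (6,18,x); (10,11,y); (11,0,x); (11,3,x); (11,12,y); (12,5,y); (13,0,x); (13,19,y); (13,21,y); (13,23,y); (13,24,y); (13,25,y); (13,26,y); (17,2,y); (17,6,y); (18,17,y)
step 5: rule r1; match: 0->13, 1->24, 2->0; deleted nodes (none); deleted edges (13,24,y); added nodes 27, 28; added edges (13,27,y); (13,28,y); result: nodes: 0:q, 2:p, 3:q, 5:p, 6:q, 10:q, 11:q, 12:q, 13:p, 17:q, 18:q, 19:p, 20:q, 21:p, 22:q, 23:p, 24:q, 25:p, 26:q, 27:p, 28:q edges: (0,5,x); (0,13,y); (3,2,x); (3,5,x); (3,6,y); (3,10,y); (6,10,y); (6,18,x); (10,11,y); (11,0,x); (11,3,x); (11,12,y); (12,5,y); (13,0,x); (13,19,y); (13,21,y); (13,23,y); (13,25,y); (13,26,y); (13,27,y); (13,28,y); (17,2,y); (17,6,y); (18,17,y)
final:
nodes: 0:q, 2:p, 3:q, 5:p, 6:q, 10:q, 11:q, 12:q, 13:p, 17:q, 18:q, 19:p, 20:q, 21:p, 22:q, 23:p, 24:q, 25:p, 26:q, 27:p, 28:q
edges: (0,5,x); (0,13,y); (3,2,x); (3,5,x); (3,6,y); (3,10,y); (6,10,y); (6,18,x); (10,11,y); (11,0,x); (11,3,x); (11,12,y); (12,5,y); (13,0,x); (13,19,y); (13,21,y); (13,23,y); (13,25,y); (13,26,y); (13,27,y); (13,28,y); (17,2,y); (17,6,y); (18,17,y)


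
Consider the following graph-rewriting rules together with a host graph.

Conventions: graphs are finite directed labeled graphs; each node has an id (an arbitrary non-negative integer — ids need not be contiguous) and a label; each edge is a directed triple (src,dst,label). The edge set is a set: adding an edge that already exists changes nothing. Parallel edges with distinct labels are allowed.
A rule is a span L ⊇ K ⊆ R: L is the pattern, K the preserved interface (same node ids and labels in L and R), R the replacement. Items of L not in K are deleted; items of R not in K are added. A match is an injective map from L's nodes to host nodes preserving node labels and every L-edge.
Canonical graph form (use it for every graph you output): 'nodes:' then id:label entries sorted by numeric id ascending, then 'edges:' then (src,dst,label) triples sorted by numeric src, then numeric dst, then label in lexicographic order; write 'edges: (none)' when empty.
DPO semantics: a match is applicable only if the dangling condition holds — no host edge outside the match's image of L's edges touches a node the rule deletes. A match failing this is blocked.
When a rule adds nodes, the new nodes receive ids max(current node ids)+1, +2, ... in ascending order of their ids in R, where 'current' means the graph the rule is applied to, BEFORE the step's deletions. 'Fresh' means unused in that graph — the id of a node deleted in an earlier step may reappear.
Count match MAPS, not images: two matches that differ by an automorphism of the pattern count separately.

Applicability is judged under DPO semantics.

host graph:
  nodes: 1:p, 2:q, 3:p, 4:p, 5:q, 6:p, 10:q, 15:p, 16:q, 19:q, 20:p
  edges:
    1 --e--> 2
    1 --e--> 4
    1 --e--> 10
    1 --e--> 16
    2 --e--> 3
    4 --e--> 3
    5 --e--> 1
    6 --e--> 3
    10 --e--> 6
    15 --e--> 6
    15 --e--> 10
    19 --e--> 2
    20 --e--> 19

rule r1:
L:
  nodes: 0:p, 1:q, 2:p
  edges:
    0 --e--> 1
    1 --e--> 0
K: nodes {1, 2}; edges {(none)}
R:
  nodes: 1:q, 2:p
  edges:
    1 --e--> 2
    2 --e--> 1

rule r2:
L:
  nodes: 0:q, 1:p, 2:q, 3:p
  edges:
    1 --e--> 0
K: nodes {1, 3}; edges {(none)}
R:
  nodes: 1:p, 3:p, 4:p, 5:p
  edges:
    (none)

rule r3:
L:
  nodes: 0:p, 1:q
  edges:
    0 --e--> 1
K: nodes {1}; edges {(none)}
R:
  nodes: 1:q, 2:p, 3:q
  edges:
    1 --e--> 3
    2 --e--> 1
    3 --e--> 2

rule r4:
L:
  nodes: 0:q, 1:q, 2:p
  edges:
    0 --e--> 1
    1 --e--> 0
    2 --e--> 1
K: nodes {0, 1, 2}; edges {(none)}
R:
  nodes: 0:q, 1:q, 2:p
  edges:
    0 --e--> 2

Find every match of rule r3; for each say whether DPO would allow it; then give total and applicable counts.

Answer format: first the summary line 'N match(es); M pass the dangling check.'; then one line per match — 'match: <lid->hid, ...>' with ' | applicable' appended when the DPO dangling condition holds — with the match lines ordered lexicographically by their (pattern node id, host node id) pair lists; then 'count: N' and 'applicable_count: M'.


5 match(es); 1 pass the dangling check.
match: 0->1, 1->2
match: 0->1, 1->10
match: 0->1, 1->16
match: 0->15, 1->10
match: 0->20, 1->19 | applicable
count: 5
applicable_count: 1


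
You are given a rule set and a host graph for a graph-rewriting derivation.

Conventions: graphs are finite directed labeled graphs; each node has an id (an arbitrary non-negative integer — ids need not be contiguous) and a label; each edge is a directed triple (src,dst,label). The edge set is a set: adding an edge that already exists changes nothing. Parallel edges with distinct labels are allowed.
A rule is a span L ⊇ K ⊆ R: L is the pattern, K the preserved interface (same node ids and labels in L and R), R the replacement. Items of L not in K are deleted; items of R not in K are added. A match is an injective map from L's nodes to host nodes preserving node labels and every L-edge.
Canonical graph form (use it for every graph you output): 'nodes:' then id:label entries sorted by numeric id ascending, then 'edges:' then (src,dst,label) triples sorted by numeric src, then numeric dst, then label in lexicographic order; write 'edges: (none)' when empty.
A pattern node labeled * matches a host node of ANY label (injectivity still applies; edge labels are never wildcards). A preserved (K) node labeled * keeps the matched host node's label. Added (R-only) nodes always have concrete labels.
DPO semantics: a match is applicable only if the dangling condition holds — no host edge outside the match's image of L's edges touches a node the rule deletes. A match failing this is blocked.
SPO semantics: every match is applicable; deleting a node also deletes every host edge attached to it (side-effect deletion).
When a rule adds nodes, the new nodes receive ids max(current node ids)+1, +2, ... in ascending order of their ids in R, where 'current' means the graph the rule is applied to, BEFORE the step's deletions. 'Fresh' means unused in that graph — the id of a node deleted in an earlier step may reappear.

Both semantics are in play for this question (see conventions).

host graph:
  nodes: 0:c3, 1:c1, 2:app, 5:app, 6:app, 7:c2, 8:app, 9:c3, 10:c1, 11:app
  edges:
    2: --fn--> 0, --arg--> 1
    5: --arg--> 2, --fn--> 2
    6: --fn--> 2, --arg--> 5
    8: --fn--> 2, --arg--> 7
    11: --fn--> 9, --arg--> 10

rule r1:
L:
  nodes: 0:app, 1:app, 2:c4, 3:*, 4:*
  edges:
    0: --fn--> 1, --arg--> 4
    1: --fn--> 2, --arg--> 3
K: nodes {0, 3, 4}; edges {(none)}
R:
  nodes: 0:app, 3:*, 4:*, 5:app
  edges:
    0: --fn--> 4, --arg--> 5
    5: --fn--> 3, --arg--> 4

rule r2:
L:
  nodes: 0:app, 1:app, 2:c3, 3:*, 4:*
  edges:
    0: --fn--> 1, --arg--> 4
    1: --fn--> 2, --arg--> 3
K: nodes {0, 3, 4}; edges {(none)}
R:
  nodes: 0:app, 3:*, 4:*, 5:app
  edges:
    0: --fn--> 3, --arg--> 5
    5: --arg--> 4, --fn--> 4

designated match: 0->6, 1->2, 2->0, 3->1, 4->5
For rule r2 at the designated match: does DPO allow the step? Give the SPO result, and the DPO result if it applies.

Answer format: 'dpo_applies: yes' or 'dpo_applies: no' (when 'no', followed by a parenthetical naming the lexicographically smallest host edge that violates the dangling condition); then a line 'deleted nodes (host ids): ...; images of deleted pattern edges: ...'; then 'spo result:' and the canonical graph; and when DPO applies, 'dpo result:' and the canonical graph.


dpo_applies: no
(the rule deletes node 2, which keeps host edge (5,2,arg) outside the match image — the dangling condition fails, DPO blocks; SPO proceeds and side-deletes such edges)
deleted nodes (host ids): 0, 2; images of deleted pattern edges: (2,0,fn); (2,1,arg); (6,2,fn); (6,5,arg)
spo result:
nodes: 1:c1, 5:app, 6:app, 7:c2, 8:app, 9:c3, 10:c1, 11:app, 12:app
edges: (6,1,fn); (6,12,arg); (8,7,arg); (11,9,fn); (11,10,arg); (12,5,arg); (12,5,fn)


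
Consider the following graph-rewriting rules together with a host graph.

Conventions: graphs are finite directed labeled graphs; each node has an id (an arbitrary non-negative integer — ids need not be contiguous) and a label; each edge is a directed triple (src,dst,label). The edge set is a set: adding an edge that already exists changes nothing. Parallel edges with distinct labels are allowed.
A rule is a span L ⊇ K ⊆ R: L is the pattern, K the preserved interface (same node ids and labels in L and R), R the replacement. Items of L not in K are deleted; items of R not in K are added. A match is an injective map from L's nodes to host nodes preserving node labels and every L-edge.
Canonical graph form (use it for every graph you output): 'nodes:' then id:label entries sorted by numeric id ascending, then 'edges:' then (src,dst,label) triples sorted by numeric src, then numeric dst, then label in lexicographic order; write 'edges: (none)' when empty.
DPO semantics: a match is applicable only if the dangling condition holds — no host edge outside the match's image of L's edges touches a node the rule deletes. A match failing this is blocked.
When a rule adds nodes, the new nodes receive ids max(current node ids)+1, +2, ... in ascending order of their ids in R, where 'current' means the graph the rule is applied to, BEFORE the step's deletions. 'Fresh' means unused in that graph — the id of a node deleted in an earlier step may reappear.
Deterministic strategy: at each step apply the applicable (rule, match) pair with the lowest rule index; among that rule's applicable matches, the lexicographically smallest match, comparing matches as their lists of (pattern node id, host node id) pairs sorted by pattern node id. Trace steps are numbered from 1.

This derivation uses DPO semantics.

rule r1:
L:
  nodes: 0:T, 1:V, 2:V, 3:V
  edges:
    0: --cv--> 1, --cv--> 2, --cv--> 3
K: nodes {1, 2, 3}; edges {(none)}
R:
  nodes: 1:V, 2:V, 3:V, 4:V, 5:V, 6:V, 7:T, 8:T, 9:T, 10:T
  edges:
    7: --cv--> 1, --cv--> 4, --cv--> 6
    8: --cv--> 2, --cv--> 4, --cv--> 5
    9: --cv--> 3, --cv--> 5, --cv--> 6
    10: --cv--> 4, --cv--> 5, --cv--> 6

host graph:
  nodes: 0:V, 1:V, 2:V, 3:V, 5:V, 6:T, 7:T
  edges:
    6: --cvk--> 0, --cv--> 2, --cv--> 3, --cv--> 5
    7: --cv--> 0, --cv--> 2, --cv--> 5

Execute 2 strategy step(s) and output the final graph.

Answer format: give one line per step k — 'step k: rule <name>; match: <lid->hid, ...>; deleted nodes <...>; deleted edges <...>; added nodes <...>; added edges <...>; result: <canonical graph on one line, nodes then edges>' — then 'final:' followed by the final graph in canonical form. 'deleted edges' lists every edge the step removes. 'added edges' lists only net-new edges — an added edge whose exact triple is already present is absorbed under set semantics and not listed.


step 1: rule r1; match: 0->7, 1->0, 2->2, 3->5; deleted nodes 7; deleted edges (7,0,cv); (7,2,cv); (7,5,cv); added nodes 8, 9, 10, 11, 12, 13, 14; added edges (11,0,cv); (11,8,cv); (11,10,cv); (12,2,cv); (12,8,cv); (12,9,cv); (13,5,cv); (13,9,cv); (13,10,cv); (14,8,cv); (14,9,cv); (14,10,cv); result: nodes: 0:V, 1:V, 2:V, 3:V, 5:V, 6:T, 8:V, 9:V, 10:V, 11:T, 12:T, 13:T, 14:T edges: (6,0,cvk); (6,2,cv); (6,3,cv); (6,5,cv); (11,0,cv); (11,8,cv); (11,10,cv); (12,2,cv); (12,8,cv); (12,9,cv); (13,5,cv); (13,9,cv); (13,10,cv); (14,8,cv); (14,9,cv); (14,10,cv)
step 2: rule r1; match: 0->11, 1->0, 2->8, 3->10; deleted nodes 11; deleted edges (11,0,cv); (11,8,cv); (11,10,cv); added nodes 15, 16, 17, 18, 19, 20, 21; added edges (18,0,cv); (18,15,cv); (18,17,cv); (19,8,cv); (19,15,cv); (19,16,cv); (20,10,cv); (20,16,cv); (20,17,cv); (21,15,cv); (21,16,cv); (21,17,cv); result: nodes: 0:V, 1:V, 2:V, 3:V, 5:V, 6:T, 8:V, 9:V, 10:V, 12:T, 13:T, 14:T, 15:V, 16:V, 17:V, 18:T, 19:T, 20:T, 21:T edges: (6,0,cvk); (6,2,cv); (6,3,cv); (6,5,cv); (12,2,cv); (12,8,cv); (12,9,cv); (13,5,cv); (13,9,cv); (13,10,cv); (14,8,cv); (14,9,cv); (14,10,cv); (18,0,cv); (18,15,cv); (18,17,cv); (19,8,cv); (19,15,cv); (19,16,cv); (20,10,cv); (20,16,cv); (20,17,cv); (21,15,cv); (21,16,cv); (21,17,cv)
final:
nodes: 0:V, 1:V, 2:V, 3:V, 5:V, 6:T, 8:V, 9:V, 10:V, 12:T, 13:T, 14:T, 15:V, 16:V, 17:V, 18:T, 19:T, 20:T, 21:T
edges: (6,0,cvk); (6,2,cv); (6,3,cv); (6,5,cv); (12,2,cv); (12,8,cv); (12,9,cv); (13,5,cv); (13,9,cv); (13,10,cv); (14,8,cv); (14,9,cv); (14,10,cv); (18,0,cv); (18,15,cv); (18,17,cv); (19,8,cv); (19,15,cv); (19,16,cv); (20,10,cv); (20,16,cv); (20,17,cv); (21,15,cv); (21,16,cv); (21,17,cv)


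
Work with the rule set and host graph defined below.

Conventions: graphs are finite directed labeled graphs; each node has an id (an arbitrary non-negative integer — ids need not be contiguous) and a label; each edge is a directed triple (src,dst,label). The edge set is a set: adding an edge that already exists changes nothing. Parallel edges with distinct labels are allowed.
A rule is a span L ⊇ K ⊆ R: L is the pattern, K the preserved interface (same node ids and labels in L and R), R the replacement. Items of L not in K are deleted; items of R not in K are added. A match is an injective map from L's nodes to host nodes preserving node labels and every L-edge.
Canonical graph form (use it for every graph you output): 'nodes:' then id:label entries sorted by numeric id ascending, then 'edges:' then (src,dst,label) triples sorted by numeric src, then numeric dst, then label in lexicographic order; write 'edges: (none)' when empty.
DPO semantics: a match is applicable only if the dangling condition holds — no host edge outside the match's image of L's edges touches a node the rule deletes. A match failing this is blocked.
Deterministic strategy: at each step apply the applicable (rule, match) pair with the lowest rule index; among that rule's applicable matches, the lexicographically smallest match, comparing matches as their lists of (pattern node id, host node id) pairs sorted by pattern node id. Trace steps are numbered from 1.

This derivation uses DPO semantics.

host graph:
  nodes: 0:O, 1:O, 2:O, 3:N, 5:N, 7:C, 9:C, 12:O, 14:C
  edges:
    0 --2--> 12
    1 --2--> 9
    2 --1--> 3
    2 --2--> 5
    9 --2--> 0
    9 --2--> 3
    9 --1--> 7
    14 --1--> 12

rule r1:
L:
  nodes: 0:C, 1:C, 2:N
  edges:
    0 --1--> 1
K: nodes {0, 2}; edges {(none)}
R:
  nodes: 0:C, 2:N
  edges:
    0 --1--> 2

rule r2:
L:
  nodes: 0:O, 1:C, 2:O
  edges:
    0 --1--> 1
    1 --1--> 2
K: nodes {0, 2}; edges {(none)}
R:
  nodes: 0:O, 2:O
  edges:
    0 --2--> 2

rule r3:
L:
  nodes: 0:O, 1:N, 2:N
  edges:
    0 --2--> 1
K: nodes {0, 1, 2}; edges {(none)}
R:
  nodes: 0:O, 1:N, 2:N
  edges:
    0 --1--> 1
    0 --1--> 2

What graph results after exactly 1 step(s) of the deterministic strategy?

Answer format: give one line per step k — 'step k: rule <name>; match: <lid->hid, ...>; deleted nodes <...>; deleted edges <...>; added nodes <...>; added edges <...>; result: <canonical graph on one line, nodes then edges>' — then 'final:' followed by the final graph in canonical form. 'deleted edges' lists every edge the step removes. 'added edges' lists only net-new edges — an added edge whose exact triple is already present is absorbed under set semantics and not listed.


step 1: rule r1; match: 0->9, 1->7, 2->3; deleted nodes 7; deleted edges (9,7,1); added nodes (none); added edges (9,3,1); result: nodes: 0:O, 1:O, 2:O, 3:N, 5:N, 9:C, 12:O, 14:C edges: (0,12,2); (1,9,2); (2,3,1); (2,5,2); (9,0,2); (9,3,1); (9,3,2); (14,12,1)
final:
nodes: 0:O, 1:O, 2:O, 3:N, 5:N, 9:C, 12:O, 14:C
edges: (0,12,2); (1,9,2); (2,3,1); (2,5,2); (9,0,2); (9,3,1); (9,3,2); (14,12,1)


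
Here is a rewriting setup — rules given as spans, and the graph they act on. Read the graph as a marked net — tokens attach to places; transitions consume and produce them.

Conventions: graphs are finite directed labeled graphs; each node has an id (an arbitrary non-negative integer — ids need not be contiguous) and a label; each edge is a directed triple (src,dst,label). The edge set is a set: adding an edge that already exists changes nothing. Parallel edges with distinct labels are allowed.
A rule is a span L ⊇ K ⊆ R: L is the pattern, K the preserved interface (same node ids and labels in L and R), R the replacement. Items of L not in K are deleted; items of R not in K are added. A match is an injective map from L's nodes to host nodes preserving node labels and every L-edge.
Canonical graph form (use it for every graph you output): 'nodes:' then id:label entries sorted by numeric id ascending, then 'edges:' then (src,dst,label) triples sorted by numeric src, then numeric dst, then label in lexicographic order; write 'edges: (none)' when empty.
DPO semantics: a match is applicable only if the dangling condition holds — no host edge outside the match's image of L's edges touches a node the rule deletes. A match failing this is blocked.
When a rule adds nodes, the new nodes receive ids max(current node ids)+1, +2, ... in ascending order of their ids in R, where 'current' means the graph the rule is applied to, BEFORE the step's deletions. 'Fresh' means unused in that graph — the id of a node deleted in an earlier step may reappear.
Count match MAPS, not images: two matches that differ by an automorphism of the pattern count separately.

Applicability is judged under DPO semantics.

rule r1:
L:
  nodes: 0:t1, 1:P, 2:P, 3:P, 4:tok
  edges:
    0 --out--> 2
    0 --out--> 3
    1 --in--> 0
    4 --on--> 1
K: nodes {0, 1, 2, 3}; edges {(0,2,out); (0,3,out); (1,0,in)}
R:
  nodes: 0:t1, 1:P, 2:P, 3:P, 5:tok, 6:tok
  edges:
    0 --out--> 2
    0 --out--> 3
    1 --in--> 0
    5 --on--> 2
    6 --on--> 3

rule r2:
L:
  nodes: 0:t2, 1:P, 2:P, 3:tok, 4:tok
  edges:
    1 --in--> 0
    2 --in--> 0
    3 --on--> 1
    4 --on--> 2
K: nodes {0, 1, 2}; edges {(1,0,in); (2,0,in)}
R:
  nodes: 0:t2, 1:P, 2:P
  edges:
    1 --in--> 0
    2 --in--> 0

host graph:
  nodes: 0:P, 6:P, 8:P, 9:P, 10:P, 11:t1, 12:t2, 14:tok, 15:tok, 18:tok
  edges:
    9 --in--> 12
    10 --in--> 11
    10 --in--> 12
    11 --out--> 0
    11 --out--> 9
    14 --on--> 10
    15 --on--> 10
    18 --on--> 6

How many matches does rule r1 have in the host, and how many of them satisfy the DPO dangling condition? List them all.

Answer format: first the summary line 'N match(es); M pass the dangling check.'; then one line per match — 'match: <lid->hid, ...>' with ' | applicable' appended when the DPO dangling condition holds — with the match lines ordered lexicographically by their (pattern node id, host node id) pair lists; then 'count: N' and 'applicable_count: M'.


4 match(es); 4 pass the dangling check.
match: 0->11, 1->10, 2->0, 3->9, 4->14 | applicable
match: 0->11, 1->10, 2->0, 3->9, 4->15 | applicable
match: 0->11, 1->10, 2->9, 3->0, 4->14 | applicable
match: 0->11, 1->10, 2->9, 3->0, 4->15 | applicable
count: 4
applicable_count: 4


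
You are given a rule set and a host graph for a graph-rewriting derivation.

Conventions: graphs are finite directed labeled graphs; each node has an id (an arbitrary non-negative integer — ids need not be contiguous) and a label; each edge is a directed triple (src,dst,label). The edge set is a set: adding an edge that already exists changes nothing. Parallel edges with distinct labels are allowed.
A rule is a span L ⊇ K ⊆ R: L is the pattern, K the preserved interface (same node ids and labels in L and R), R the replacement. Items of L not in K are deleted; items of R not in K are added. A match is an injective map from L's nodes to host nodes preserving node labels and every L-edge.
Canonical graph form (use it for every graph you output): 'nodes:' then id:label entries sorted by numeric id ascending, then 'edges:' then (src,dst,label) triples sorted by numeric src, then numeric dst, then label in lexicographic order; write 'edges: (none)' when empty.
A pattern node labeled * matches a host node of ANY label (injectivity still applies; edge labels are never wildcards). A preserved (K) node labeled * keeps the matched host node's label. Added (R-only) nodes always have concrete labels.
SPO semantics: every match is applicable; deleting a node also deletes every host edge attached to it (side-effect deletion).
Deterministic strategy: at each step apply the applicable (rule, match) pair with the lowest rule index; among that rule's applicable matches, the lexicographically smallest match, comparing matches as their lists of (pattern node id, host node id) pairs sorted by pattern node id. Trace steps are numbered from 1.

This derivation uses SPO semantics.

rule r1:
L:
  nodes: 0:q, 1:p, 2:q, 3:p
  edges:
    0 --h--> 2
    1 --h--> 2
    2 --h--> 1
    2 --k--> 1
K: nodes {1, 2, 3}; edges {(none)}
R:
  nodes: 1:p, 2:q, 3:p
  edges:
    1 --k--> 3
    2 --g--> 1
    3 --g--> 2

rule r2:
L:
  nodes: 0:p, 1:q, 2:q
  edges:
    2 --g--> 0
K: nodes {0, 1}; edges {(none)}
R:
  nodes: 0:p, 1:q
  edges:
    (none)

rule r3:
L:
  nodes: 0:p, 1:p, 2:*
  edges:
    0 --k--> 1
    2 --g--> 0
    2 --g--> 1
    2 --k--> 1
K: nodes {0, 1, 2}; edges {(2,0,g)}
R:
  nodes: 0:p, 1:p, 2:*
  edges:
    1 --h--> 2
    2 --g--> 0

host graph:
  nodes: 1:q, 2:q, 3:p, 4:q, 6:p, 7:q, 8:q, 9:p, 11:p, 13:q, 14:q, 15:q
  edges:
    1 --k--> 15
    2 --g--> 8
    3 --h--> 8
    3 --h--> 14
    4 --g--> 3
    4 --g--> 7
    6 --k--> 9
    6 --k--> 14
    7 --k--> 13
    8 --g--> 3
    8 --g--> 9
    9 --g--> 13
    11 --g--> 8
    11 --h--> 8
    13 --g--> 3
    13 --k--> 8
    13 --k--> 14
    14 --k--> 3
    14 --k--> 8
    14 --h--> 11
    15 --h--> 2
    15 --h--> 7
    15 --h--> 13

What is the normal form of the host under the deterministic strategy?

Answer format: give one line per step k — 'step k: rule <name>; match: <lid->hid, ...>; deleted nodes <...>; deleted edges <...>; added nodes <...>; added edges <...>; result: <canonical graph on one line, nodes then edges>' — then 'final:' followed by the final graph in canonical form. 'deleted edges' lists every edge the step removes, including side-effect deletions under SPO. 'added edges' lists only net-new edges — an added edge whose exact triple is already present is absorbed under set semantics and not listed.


step 1: rule r2; match: 0->3, 1->1, 2->4; deleted nodes 4; deleted edges (4,3,g); (4,7,g); added nodes (none); added edges (none); result: nodes: 1:q, 2:q, 3:p, 6:p, 7:q, 8:q, 9:p, 11:p, 13:q, 14:q, 15:q edges: (1,15,k); (2,8,g); (3,8,h); (3,14,h); (6,9,k); (6,14,k); (7,13,k); (8,3,g); (8,9,g); (9,13,g); (11,8,g); (11,8,h); (13,3,g); (13,8,k); (13,14,k); (14,3,k); (14,8,k); (14,11,h); (15,2,h); (15,7,h); (15,13,h)
step 2: rule r2; match: 0->3, 1->1, 2->8; deleted nodes 8; deleted edges (2,8,g); (3,8,h); (8,3,g); (8,9,g); (11,8,g); (11,8,h); (13,8,k); (14,8,k); added nodes (none); added edges (none); result: nodes: 1:q, 2:q, 3:p, 6:p, 7:q, 9:p, 11:p, 13:q, 14:q, 15:q edges: (1,15,k); (3,14,h); (6,9,k); (6,14,k); (7,13,k); (9,13,g); (13,3,g); (13,14,k); (14,3,k); (14,11,h); (15,2,h); (15,7,h); (15,13,h)
step 3: rule r2; match: 0->3, 1->1, 2->13; deleted nodes 13; deleted edges (7,13,k); (9,13,g); (13,3,g); (13,14,k); (15,13,h); added nodes (none); added edges (none); result: nodes: 1:q, 2:q, 3:p, 6:p, 7:q, 9:p, 11:p, 14:q, 15:q edges: (1,15,k); (3,14,h); (6,9,k); (6,14,k); (14,3,k); (14,11,h); (15,2,h); (15,7,h)
final:
nodes: 1:q, 2:q, 3:p, 6:p, 7:q, 9:p, 11:p, 14:q, 15:q
edges: (1,15,k); (3,14,h); (6,9,k); (6,14,k); (14,3,k); (14,11,h); (15,2,h); (15,7,h)


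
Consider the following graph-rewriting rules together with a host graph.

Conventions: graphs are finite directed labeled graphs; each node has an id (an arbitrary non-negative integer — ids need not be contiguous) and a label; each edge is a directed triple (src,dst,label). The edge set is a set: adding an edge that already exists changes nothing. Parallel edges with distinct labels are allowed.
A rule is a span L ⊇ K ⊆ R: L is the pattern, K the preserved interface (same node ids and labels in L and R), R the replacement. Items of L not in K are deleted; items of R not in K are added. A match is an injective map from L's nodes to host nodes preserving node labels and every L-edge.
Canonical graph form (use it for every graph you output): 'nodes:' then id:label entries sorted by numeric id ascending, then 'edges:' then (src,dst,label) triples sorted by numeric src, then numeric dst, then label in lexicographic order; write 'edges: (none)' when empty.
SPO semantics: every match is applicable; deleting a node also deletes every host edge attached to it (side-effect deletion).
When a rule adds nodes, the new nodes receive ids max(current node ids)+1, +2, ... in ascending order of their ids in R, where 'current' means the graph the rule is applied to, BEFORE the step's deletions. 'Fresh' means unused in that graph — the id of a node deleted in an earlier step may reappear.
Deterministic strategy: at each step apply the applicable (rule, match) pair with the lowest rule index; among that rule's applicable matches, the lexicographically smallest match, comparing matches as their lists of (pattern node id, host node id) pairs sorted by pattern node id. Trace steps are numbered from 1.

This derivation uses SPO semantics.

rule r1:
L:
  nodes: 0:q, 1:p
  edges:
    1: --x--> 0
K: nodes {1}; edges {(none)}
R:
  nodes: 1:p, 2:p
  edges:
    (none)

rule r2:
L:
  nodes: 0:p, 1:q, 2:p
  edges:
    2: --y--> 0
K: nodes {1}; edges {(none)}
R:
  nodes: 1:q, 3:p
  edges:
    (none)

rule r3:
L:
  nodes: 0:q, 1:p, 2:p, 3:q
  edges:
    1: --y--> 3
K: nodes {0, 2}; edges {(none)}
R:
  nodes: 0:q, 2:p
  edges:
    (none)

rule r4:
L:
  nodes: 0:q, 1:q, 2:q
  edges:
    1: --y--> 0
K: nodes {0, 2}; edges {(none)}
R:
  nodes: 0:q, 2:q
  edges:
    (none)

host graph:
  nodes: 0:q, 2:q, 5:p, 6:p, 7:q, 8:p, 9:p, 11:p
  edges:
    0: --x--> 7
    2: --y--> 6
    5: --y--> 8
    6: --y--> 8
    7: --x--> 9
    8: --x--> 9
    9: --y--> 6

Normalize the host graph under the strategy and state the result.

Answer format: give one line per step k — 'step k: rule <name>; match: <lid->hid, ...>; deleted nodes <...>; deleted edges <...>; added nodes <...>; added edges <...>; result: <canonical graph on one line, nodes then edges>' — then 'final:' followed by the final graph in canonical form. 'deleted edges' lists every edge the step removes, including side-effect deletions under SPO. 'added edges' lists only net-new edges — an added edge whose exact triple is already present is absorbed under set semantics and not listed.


step 1: rule r2; match: 0->6, 1->0, 2->9; deleted nodes 6, 9; deleted edges (2,6,y); (6,8,y); (7,9,x); (8,9,x); (9,6,y); added nodes 12; added edges (none); result: nodes: 0:q, 2:q, 5:p, 7:q, 8:p, 11:p, 12:p edges: (0,7,x); (5,8,y)
step 2: rule r2; match: 0->8, 1->0, 2->5; deleted nodes 5, 8; deleted edges (5,8,y); added nodes 13; added edges (none); result: nodes: 0:q, 2:q, 7:q, 11:p, 12:p, 13:p edges: (0,7,x)
final:
nodes: 0:q, 2:q, 7:q, 11:p, 12:p, 13:p
edges: (0,7,x)


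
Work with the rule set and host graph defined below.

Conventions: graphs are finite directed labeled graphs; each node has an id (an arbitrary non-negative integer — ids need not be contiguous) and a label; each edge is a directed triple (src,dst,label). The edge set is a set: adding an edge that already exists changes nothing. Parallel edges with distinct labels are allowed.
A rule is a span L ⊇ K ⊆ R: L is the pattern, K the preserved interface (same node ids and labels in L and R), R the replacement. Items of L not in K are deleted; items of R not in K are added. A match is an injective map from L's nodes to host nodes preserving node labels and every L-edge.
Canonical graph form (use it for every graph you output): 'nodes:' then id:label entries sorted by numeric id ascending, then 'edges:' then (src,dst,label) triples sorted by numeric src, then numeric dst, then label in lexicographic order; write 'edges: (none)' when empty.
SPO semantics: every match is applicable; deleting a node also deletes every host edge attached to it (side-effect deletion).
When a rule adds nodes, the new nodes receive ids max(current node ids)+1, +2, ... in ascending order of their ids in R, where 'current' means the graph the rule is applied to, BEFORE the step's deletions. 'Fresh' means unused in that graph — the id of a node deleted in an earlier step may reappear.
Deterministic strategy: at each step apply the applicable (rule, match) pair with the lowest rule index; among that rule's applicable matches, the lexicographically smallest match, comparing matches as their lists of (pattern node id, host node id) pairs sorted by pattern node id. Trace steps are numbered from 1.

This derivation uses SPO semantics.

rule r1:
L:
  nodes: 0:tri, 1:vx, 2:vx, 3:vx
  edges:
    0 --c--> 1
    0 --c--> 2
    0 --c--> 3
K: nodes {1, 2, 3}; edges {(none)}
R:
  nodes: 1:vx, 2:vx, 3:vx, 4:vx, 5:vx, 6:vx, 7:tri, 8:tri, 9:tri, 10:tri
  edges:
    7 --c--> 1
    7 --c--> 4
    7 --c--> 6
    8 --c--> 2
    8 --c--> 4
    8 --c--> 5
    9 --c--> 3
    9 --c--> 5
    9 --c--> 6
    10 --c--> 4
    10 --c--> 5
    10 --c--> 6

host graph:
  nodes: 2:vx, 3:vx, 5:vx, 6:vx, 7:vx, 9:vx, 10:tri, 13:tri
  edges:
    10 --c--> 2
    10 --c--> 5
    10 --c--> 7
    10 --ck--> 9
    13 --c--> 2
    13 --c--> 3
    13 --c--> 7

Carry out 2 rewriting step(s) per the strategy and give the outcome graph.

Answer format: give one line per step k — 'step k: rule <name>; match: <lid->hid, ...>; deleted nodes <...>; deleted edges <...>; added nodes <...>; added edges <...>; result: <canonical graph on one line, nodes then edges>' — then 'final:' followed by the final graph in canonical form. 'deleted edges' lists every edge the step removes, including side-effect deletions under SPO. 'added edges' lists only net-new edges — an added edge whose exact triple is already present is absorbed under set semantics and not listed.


step 1: rule r1; match: 0->10, 1->2, 2->5, 3->7; deleted nodes 10; deleted edges (10,2,c); (10,5,c); (10,7,c); (10,9,ck); added nodes 14, 15, 16, 17, 18, 19, 20; added edges (17,2,c); (17,14,c); (17,16,c); (18,5,c); (18,14,c); (18,15,c); (19,7,c); (19,15,c); (19,16,c); (20,14,c); (20,15,c); (20,16,c); result: nodes: 2:vx, 3:vx, 5:vx, 6:vx, 7:vx, 9:vx, 13:tri, 14:vx, 15:vx, 16:vx, 17:tri, 18:tri, 19:tri, 20:tri edges: (13,2,c); (13,3,c); (13,7,c); (17,2,c); (17,14,c); (17,16,c); (18,5,c); (18,14,c); (18,15,c); (19,7,c); (19,15,c); (19,16,c); (20,14,c); (20,15,c); (20,16,c)
step 2: rule r1; match: 0->13, 1->2, 2->3, 3->7; deleted nodes 13; deleted edges (13,2,c); (13,3,c); (13,7,c); added nodes 21, 22, 23, 24, 25, 26, 27; added edges (24,2,c); (24,21,c); (24,23,c); (25,3,c); (25,21,c); (25,22,c); (26,7,c); (26,22,c); (26,23,c); (27,21,c); (27,22,c); (27,23,c); result: nodes: 2:vx, 3:vx, 5:vx, 6:vx, 7:vx, 9:vx, 14:vx, 15:vx, 16:vx, 17:tri, 18:tri, 19:tri, 20:tri, 21:vx, 22:vx, 23:vx, 24:tri, 25:tri, 26:tri, 27:tri edges: (17,2,c); (17,14,c); (17,16,c); (18,5,c); (18,14,c); (18,15,c); (19,7,c); (19,15,c); (19,16,c); (20,14,c); (20,15,c); (20,16,c); (24,2,c); (24,21,c); (24,23,c); (25,3,c); (25,21,c); (25,22,c); (26,7,c); (26,22,c); (26,23,c); (27,21,c); (27,22,c); (27,23,c)
final:
nodes: 2:vx, 3:vx, 5:vx, 6:vx, 7:vx, 9:vx, 14:vx, 15:vx, 16:vx, 17:tri, 18:tri, 19:tri, 20:tri, 21:vx, 22:vx, 23:vx, 24:tri, 25:tri, 26:tri, 27:tri
edges: (17,2,c); (17,14,c); (17,16,c); (18,5,c); (18,14,c); (18,15,c); (19,7,c); (19,15,c); (19,16,c); (20,14,c); (20,15,c); (20,16,c); (24,2,c); (24,21,c); (24,23,c); (25,3,c); (25,21,c); (25,22,c); (26,7,c); (26,22,c); (26,23,c); (27,21,c); (27,22,c); (27,23,c)
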